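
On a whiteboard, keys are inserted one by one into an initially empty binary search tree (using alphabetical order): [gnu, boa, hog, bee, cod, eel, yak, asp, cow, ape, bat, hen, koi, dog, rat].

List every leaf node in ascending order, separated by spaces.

ape bat dog hen rat

gnu: root
boa: left child of gnu (depth 1)
hog: right child of gnu (depth 1)
bee: left child of boa (depth 2)
cod: right child of boa (depth 2)
eel: right child of cod (depth 3)
yak: right child of hog (depth 2)
asp: left child of bee (depth 3)
cow: left child of eel (depth 4)
ape: left child of asp (depth 4)
bat: right child of asp (depth 4)
hen: left child of hog (depth 2)
koi: left child of yak (depth 3)
dog: right child of cow (depth 5)
rat: right child of koi (depth 4)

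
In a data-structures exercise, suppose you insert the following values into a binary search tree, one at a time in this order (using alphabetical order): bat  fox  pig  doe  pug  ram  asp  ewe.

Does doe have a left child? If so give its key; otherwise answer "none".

none

bat: root
fox: right child of bat (depth 1)
pig: right child of fox (depth 2)
doe: left child of fox (depth 2)
pug: right child of pig (depth 3)
ram: right child of pug (depth 4)
asp: left child of bat (depth 1)
ewe: right child of doe (depth 3)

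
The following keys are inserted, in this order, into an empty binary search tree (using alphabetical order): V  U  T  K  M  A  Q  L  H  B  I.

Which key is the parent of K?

V: root
U: left child of V (depth 1)
T: left child of U (depth 2)
K: left child of T (depth 3)
M: right child of K (depth 4)
A: left child of K (depth 4)
Q: right child of M (depth 5)
L: left child of M (depth 5)
H: right child of A (depth 5)
B: left child of H (depth 6)
I: right child of H (depth 6)

T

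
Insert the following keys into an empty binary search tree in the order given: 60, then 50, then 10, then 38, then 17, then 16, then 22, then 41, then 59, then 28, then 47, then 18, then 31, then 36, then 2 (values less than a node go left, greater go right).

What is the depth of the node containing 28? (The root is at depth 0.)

Insert 60: tree is empty, so 60 becomes the root.
Insert 50: 50 < 60 → go left. Place as left child of 60.
Insert 10: 10 < 60 → go left; 10 < 50 → go left. Place as left child of 50.
Insert 38: 38 < 60 → go left; 38 < 50 → go left; 38 > 10 → go right. Place as right child of 10.
Insert 17: 17 < 60 → go left; 17 < 50 → go left; 17 > 10 → go right; 17 < 38 → go left. Place as left child of 38.
Insert 16: 16 < 60 → go left; 16 < 50 → go left; 16 > 10 → go right; 16 < 38 → go left; 16 < 17 → go left. Place as left child of 17.
Insert 22: 22 < 60 → go left; 22 < 50 → go left; 22 > 10 → go right; 22 < 38 → go left; 22 > 17 → go right. Place as right child of 17.
Insert 41: 41 < 60 → go left; 41 < 50 → go left; 41 > 10 → go right; 41 > 38 → go right. Place as right child of 38.
Insert 59: 59 < 60 → go left; 59 > 50 → go right. Place as right child of 50.
Insert 28: 28 < 60 → go left; 28 < 50 → go left; 28 > 10 → go right; 28 < 38 → go left; 28 > 17 → go right; 28 > 22 → go right. Place as right child of 22.
Insert 47: 47 < 60 → go left; 47 < 50 → go left; 47 > 10 → go right; 47 > 38 → go right; 47 > 41 → go right. Place as right child of 41.
Insert 18: 18 < 60 → go left; 18 < 50 → go left; 18 > 10 → go right; 18 < 38 → go left; 18 > 17 → go right; 18 < 22 → go left. Place as left child of 22.
Insert 31: 31 < 60 → go left; 31 < 50 → go left; 31 > 10 → go right; 31 < 38 → go left; 31 > 17 → go right; 31 > 22 → go right; 31 > 28 → go right. Place as right child of 28.
Insert 36: 36 < 60 → go left; 36 < 50 → go left; 36 > 10 → go right; 36 < 38 → go left; 36 > 17 → go right; 36 > 22 → go right; 36 > 28 → go right; 36 > 31 → go right. Place as right child of 31.
Insert 2: 2 < 60 → go left; 2 < 50 → go left; 2 < 10 → go left. Place as left child of 10.

Path to 28: 60 → 50 → 10 → 38 → 17 → 22 → 28, which is 6 edges.

6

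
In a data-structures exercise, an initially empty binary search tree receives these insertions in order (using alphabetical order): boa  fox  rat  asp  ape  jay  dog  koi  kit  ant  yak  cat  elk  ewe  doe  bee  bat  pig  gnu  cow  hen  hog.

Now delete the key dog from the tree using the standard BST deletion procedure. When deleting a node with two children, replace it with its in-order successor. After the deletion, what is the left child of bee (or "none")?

bat

Insert boa: tree is empty, so boa becomes the root.
Insert fox: fox > boa → go right. Place as right child of boa.
Insert rat: rat > boa → go right; rat > fox → go right. Place as right child of fox.
Insert asp: asp < boa → go left. Place as left child of boa.
Insert ape: ape < boa → go left; ape < asp → go left. Place as left child of asp.
Insert jay: jay > boa → go right; jay > fox → go right; jay < rat → go left. Place as left child of rat.
Insert dog: dog > boa → go right; dog < fox → go left. Place as left child of fox.
Insert koi: koi > boa → go right; koi > fox → go right; koi < rat → go left; koi > jay → go right. Place as right child of jay.
Insert kit: kit > boa → go right; kit > fox → go right; kit < rat → go left; kit > jay → go right; kit < koi → go left. Place as left child of koi.
Insert ant: ant < boa → go left; ant < asp → go left; ant < ape → go left. Place as left child of ape.
Insert yak: yak > boa → go right; yak > fox → go right; yak > rat → go right. Place as right child of rat.
Insert cat: cat > boa → go right; cat < fox → go left; cat < dog → go left. Place as left child of dog.
Insert elk: elk > boa → go right; elk < fox → go left; elk > dog → go right. Place as right child of dog.
Insert ewe: ewe > boa → go right; ewe < fox → go left; ewe > dog → go right; ewe > elk → go right. Place as right child of elk.
Insert doe: doe > boa → go right; doe < fox → go left; doe < dog → go left; doe > cat → go right. Place as right child of cat.
Insert bee: bee < boa → go left; bee > asp → go right. Place as right child of asp.
Insert bat: bat < boa → go left; bat > asp → go right; bat < bee → go left. Place as left child of bee.
Insert pig: pig > boa → go right; pig > fox → go right; pig < rat → go left; pig > jay → go right; pig > koi → go right. Place as right child of koi.
Insert gnu: gnu > boa → go right; gnu > fox → go right; gnu < rat → go left; gnu < jay → go left. Place as left child of jay.
Insert cow: cow > boa → go right; cow < fox → go left; cow < dog → go left; cow > cat → go right; cow < doe → go left. Place as left child of doe.
Insert hen: hen > boa → go right; hen > fox → go right; hen < rat → go left; hen < jay → go left; hen > gnu → go right. Place as right child of gnu.
Insert hog: hog > boa → go right; hog > fox → go right; hog < rat → go left; hog < jay → go left; hog > gnu → go right; hog > hen → go right. Place as right child of hen.

Delete dog (two children — replace with in-order successor).
After deletion, bee's left child: bat.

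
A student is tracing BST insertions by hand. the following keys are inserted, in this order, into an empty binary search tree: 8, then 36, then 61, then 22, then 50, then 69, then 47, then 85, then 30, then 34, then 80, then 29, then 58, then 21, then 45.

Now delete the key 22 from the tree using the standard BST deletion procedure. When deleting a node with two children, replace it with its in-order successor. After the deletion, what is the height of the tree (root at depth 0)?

5

8: root
36: right child of 8 (depth 1)
61: right child of 36 (depth 2)
22: left child of 36 (depth 2)
50: left child of 61 (depth 3)
69: right child of 61 (depth 3)
47: left child of 50 (depth 4)
85: right child of 69 (depth 4)
30: right child of 22 (depth 3)
34: right child of 30 (depth 4)
80: left child of 85 (depth 5)
29: left child of 30 (depth 4)
58: right child of 50 (depth 4)
21: left child of 22 (depth 3)
45: left child of 47 (depth 5)

Delete 22 (two children — replace with in-order successor).
After deletion, deepest node is 80 at depth 5.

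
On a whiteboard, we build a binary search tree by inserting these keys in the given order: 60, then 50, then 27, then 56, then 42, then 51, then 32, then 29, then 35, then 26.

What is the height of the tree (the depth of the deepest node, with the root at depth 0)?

5

Resulting structure (node: left, right):
  60: L=50, R=–
  50: L=27, R=56
  27: L=26, R=42
  56: L=51, R=–
  42: L=32, R=–
  51: L=–, R=–
  32: L=29, R=35
  29: L=–, R=–
  35: L=–, R=–
  26: L=–, R=–

The deepest node is 29 at depth 5.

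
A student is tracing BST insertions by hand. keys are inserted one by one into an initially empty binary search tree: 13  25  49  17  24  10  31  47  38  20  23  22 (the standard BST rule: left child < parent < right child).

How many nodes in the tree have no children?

3

Insert 13: tree is empty, so 13 becomes the root.
Insert 25: 25 > 13 → go right. Place as right child of 13.
Insert 49: 49 > 13 → go right; 49 > 25 → go right. Place as right child of 25.
Insert 17: 17 > 13 → go right; 17 < 25 → go left. Place as left child of 25.
Insert 24: 24 > 13 → go right; 24 < 25 → go left; 24 > 17 → go right. Place as right child of 17.
Insert 10: 10 < 13 → go left. Place as left child of 13.
Insert 31: 31 > 13 → go right; 31 > 25 → go right; 31 < 49 → go left. Place as left child of 49.
Insert 47: 47 > 13 → go right; 47 > 25 → go right; 47 < 49 → go left; 47 > 31 → go right. Place as right child of 31.
Insert 38: 38 > 13 → go right; 38 > 25 → go right; 38 < 49 → go left; 38 > 31 → go right; 38 < 47 → go left. Place as left child of 47.
Insert 20: 20 > 13 → go right; 20 < 25 → go left; 20 > 17 → go right; 20 < 24 → go left. Place as left child of 24.
Insert 23: 23 > 13 → go right; 23 < 25 → go left; 23 > 17 → go right; 23 < 24 → go left; 23 > 20 → go right. Place as right child of 20.
Insert 22: 22 > 13 → go right; 22 < 25 → go left; 22 > 17 → go right; 22 < 24 → go left; 22 > 20 → go right; 22 < 23 → go left. Place as left child of 23.

Leaves: 10, 22, 38 — 3 in total.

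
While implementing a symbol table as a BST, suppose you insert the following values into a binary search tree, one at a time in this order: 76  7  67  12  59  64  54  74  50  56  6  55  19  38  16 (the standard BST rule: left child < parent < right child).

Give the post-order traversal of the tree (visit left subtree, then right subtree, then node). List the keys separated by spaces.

Insert 76: tree is empty, so 76 becomes the root.
Insert 7: 7 < 76 → go left. Place as left child of 76.
Insert 67: 67 < 76 → go left; 67 > 7 → go right. Place as right child of 7.
Insert 12: 12 < 76 → go left; 12 > 7 → go right; 12 < 67 → go left. Place as left child of 67.
Insert 59: 59 < 76 → go left; 59 > 7 → go right; 59 < 67 → go left; 59 > 12 → go right. Place as right child of 12.
Insert 64: 64 < 76 → go left; 64 > 7 → go right; 64 < 67 → go left; 64 > 12 → go right; 64 > 59 → go right. Place as right child of 59.
Insert 54: 54 < 76 → go left; 54 > 7 → go right; 54 < 67 → go left; 54 > 12 → go right; 54 < 59 → go left. Place as left child of 59.
Insert 74: 74 < 76 → go left; 74 > 7 → go right; 74 > 67 → go right. Place as right child of 67.
Insert 50: 50 < 76 → go left; 50 > 7 → go right; 50 < 67 → go left; 50 > 12 → go right; 50 < 59 → go left; 50 < 54 → go left. Place as left child of 54.
Insert 56: 56 < 76 → go left; 56 > 7 → go right; 56 < 67 → go left; 56 > 12 → go right; 56 < 59 → go left; 56 > 54 → go right. Place as right child of 54.
Insert 6: 6 < 76 → go left; 6 < 7 → go left. Place as left child of 7.
Insert 55: 55 < 76 → go left; 55 > 7 → go right; 55 < 67 → go left; 55 > 12 → go right; 55 < 59 → go left; 55 > 54 → go right; 55 < 56 → go left. Place as left child of 56.
Insert 19: 19 < 76 → go left; 19 > 7 → go right; 19 < 67 → go left; 19 > 12 → go right; 19 < 59 → go left; 19 < 54 → go left; 19 < 50 → go left. Place as left child of 50.
Insert 38: 38 < 76 → go left; 38 > 7 → go right; 38 < 67 → go left; 38 > 12 → go right; 38 < 59 → go left; 38 < 54 → go left; 38 < 50 → go left; 38 > 19 → go right. Place as right child of 19.
Insert 16: 16 < 76 → go left; 16 > 7 → go right; 16 < 67 → go left; 16 > 12 → go right; 16 < 59 → go left; 16 < 54 → go left; 16 < 50 → go left; 16 < 19 → go left. Place as left child of 19.

6 16 38 19 50 55 56 54 64 59 12 74 67 7 76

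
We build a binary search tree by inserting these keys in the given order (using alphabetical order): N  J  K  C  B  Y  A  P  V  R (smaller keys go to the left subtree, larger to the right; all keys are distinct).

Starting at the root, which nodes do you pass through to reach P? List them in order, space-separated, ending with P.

N Y P

Insert N: tree is empty, so N becomes the root.
Insert J: J < N → go left. Place as left child of N.
Insert K: K < N → go left; K > J → go right. Place as right child of J.
Insert C: C < N → go left; C < J → go left. Place as left child of J.
Insert B: B < N → go left; B < J → go left; B < C → go left. Place as left child of C.
Insert Y: Y > N → go right. Place as right child of N.
Insert A: A < N → go left; A < J → go left; A < C → go left; A < B → go left. Place as left child of B.
Insert P: P > N → go right; P < Y → go left. Place as left child of Y.
Insert V: V > N → go right; V < Y → go left; V > P → go right. Place as right child of P.
Insert R: R > N → go right; R < Y → go left; R > P → go right; R < V → go left. Place as left child of V.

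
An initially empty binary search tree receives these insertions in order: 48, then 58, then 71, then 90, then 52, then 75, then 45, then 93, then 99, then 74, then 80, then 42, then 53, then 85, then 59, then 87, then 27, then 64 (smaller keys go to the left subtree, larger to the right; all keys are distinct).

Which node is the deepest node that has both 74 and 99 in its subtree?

90

Insert 48: tree is empty, so 48 becomes the root.
Insert 58: 58 > 48 → go right. Place as right child of 48.
Insert 71: 71 > 48 → go right; 71 > 58 → go right. Place as right child of 58.
Insert 90: 90 > 48 → go right; 90 > 58 → go right; 90 > 71 → go right. Place as right child of 71.
Insert 52: 52 > 48 → go right; 52 < 58 → go left. Place as left child of 58.
Insert 75: 75 > 48 → go right; 75 > 58 → go right; 75 > 71 → go right; 75 < 90 → go left. Place as left child of 90.
Insert 45: 45 < 48 → go left. Place as left child of 48.
Insert 93: 93 > 48 → go right; 93 > 58 → go right; 93 > 71 → go right; 93 > 90 → go right. Place as right child of 90.
Insert 99: 99 > 48 → go right; 99 > 58 → go right; 99 > 71 → go right; 99 > 90 → go right; 99 > 93 → go right. Place as right child of 93.
Insert 74: 74 > 48 → go right; 74 > 58 → go right; 74 > 71 → go right; 74 < 90 → go left; 74 < 75 → go left. Place as left child of 75.
Insert 80: 80 > 48 → go right; 80 > 58 → go right; 80 > 71 → go right; 80 < 90 → go left; 80 > 75 → go right. Place as right child of 75.
Insert 42: 42 < 48 → go left; 42 < 45 → go left. Place as left child of 45.
Insert 53: 53 > 48 → go right; 53 < 58 → go left; 53 > 52 → go right. Place as right child of 52.
Insert 85: 85 > 48 → go right; 85 > 58 → go right; 85 > 71 → go right; 85 < 90 → go left; 85 > 75 → go right; 85 > 80 → go right. Place as right child of 80.
Insert 59: 59 > 48 → go right; 59 > 58 → go right; 59 < 71 → go left. Place as left child of 71.
Insert 87: 87 > 48 → go right; 87 > 58 → go right; 87 > 71 → go right; 87 < 90 → go left; 87 > 75 → go right; 87 > 80 → go right; 87 > 85 → go right. Place as right child of 85.
Insert 27: 27 < 48 → go left; 27 < 45 → go left; 27 < 42 → go left. Place as left child of 42.
Insert 64: 64 > 48 → go right; 64 > 58 → go right; 64 < 71 → go left; 64 > 59 → go right. Place as right child of 59.

Path to 74: 48 → 58 → 71 → 90 → 75 → 74
Path to 99: 48 → 58 → 71 → 90 → 93 → 99
The paths share a prefix ending at 90, then split left and right.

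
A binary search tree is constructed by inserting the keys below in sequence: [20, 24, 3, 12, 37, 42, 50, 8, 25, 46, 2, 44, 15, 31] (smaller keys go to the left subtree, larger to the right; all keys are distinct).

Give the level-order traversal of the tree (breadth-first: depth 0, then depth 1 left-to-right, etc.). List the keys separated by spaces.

20 3 24 2 12 37 8 15 25 42 31 50 46 44

20: root
24: right child of 20 (depth 1)
3: left child of 20 (depth 1)
12: right child of 3 (depth 2)
37: right child of 24 (depth 2)
42: right child of 37 (depth 3)
50: right child of 42 (depth 4)
8: left child of 12 (depth 3)
25: left child of 37 (depth 3)
46: left child of 50 (depth 5)
2: left child of 3 (depth 2)
44: left child of 46 (depth 6)
15: right child of 12 (depth 3)
31: right child of 25 (depth 4)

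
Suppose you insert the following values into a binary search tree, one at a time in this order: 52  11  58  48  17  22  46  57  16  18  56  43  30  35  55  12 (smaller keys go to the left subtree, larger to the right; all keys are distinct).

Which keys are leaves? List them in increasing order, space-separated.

12 18 35 55

Insert 52: tree is empty, so 52 becomes the root.
Insert 11: 11 < 52 → go left. Place as left child of 52.
Insert 58: 58 > 52 → go right. Place as right child of 52.
Insert 48: 48 < 52 → go left; 48 > 11 → go right. Place as right child of 11.
Insert 17: 17 < 52 → go left; 17 > 11 → go right; 17 < 48 → go left. Place as left child of 48.
Insert 22: 22 < 52 → go left; 22 > 11 → go right; 22 < 48 → go left; 22 > 17 → go right. Place as right child of 17.
Insert 46: 46 < 52 → go left; 46 > 11 → go right; 46 < 48 → go left; 46 > 17 → go right; 46 > 22 → go right. Place as right child of 22.
Insert 57: 57 > 52 → go right; 57 < 58 → go left. Place as left child of 58.
Insert 16: 16 < 52 → go left; 16 > 11 → go right; 16 < 48 → go left; 16 < 17 → go left. Place as left child of 17.
Insert 18: 18 < 52 → go left; 18 > 11 → go right; 18 < 48 → go left; 18 > 17 → go right; 18 < 22 → go left. Place as left child of 22.
Insert 56: 56 > 52 → go right; 56 < 58 → go left; 56 < 57 → go left. Place as left child of 57.
Insert 43: 43 < 52 → go left; 43 > 11 → go right; 43 < 48 → go left; 43 > 17 → go right; 43 > 22 → go right; 43 < 46 → go left. Place as left child of 46.
Insert 30: 30 < 52 → go left; 30 > 11 → go right; 30 < 48 → go left; 30 > 17 → go right; 30 > 22 → go right; 30 < 46 → go left; 30 < 43 → go left. Place as left child of 43.
Insert 35: 35 < 52 → go left; 35 > 11 → go right; 35 < 48 → go left; 35 > 17 → go right; 35 > 22 → go right; 35 < 46 → go left; 35 < 43 → go left; 35 > 30 → go right. Place as right child of 30.
Insert 55: 55 > 52 → go right; 55 < 58 → go left; 55 < 57 → go left; 55 < 56 → go left. Place as left child of 56.
Insert 12: 12 < 52 → go left; 12 > 11 → go right; 12 < 48 → go left; 12 < 17 → go left; 12 < 16 → go left. Place as left child of 16.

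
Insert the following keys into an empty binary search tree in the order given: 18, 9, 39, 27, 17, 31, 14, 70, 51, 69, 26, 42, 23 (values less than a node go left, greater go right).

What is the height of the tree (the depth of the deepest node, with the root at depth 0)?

4

Insert 18: tree is empty, so 18 becomes the root.
Insert 9: 9 < 18 → go left. Place as left child of 18.
Insert 39: 39 > 18 → go right. Place as right child of 18.
Insert 27: 27 > 18 → go right; 27 < 39 → go left. Place as left child of 39.
Insert 17: 17 < 18 → go left; 17 > 9 → go right. Place as right child of 9.
Insert 31: 31 > 18 → go right; 31 < 39 → go left; 31 > 27 → go right. Place as right child of 27.
Insert 14: 14 < 18 → go left; 14 > 9 → go right; 14 < 17 → go left. Place as left child of 17.
Insert 70: 70 > 18 → go right; 70 > 39 → go right. Place as right child of 39.
Insert 51: 51 > 18 → go right; 51 > 39 → go right; 51 < 70 → go left. Place as left child of 70.
Insert 69: 69 > 18 → go right; 69 > 39 → go right; 69 < 70 → go left; 69 > 51 → go right. Place as right child of 51.
Insert 26: 26 > 18 → go right; 26 < 39 → go left; 26 < 27 → go left. Place as left child of 27.
Insert 42: 42 > 18 → go right; 42 > 39 → go right; 42 < 70 → go left; 42 < 51 → go left. Place as left child of 51.
Insert 23: 23 > 18 → go right; 23 < 39 → go left; 23 < 27 → go left; 23 < 26 → go left. Place as left child of 26.

The deepest node is 69 at depth 4.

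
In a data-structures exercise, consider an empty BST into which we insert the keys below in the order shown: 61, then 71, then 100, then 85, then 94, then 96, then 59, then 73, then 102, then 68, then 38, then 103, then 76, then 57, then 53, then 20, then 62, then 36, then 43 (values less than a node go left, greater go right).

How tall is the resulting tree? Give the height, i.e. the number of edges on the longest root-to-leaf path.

Insert 61: tree is empty, so 61 becomes the root.
Insert 71: 71 > 61 → go right. Place as right child of 61.
Insert 100: 100 > 61 → go right; 100 > 71 → go right. Place as right child of 71.
Insert 85: 85 > 61 → go right; 85 > 71 → go right; 85 < 100 → go left. Place as left child of 100.
Insert 94: 94 > 61 → go right; 94 > 71 → go right; 94 < 100 → go left; 94 > 85 → go right. Place as right child of 85.
Insert 96: 96 > 61 → go right; 96 > 71 → go right; 96 < 100 → go left; 96 > 85 → go right; 96 > 94 → go right. Place as right child of 94.
Insert 59: 59 < 61 → go left. Place as left child of 61.
Insert 73: 73 > 61 → go right; 73 > 71 → go right; 73 < 100 → go left; 73 < 85 → go left. Place as left child of 85.
Insert 102: 102 > 61 → go right; 102 > 71 → go right; 102 > 100 → go right. Place as right child of 100.
Insert 68: 68 > 61 → go right; 68 < 71 → go left. Place as left child of 71.
Insert 38: 38 < 61 → go left; 38 < 59 → go left. Place as left child of 59.
Insert 103: 103 > 61 → go right; 103 > 71 → go right; 103 > 100 → go right; 103 > 102 → go right. Place as right child of 102.
Insert 76: 76 > 61 → go right; 76 > 71 → go right; 76 < 100 → go left; 76 < 85 → go left; 76 > 73 → go right. Place as right child of 73.
Insert 57: 57 < 61 → go left; 57 < 59 → go left; 57 > 38 → go right. Place as right child of 38.
Insert 53: 53 < 61 → go left; 53 < 59 → go left; 53 > 38 → go right; 53 < 57 → go left. Place as left child of 57.
Insert 20: 20 < 61 → go left; 20 < 59 → go left; 20 < 38 → go left. Place as left child of 38.
Insert 62: 62 > 61 → go right; 62 < 71 → go left; 62 < 68 → go left. Place as left child of 68.
Insert 36: 36 < 61 → go left; 36 < 59 → go left; 36 < 38 → go left; 36 > 20 → go right. Place as right child of 20.
Insert 43: 43 < 61 → go left; 43 < 59 → go left; 43 > 38 → go right; 43 < 57 → go left; 43 < 53 → go left. Place as left child of 53.

The deepest node is 96 at depth 5.

5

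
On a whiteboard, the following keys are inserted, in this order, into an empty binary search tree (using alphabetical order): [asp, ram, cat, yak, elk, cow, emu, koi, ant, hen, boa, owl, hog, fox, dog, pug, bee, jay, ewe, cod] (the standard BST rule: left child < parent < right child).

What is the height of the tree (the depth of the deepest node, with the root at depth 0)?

asp: root
ram: right child of asp (depth 1)
cat: left child of ram (depth 2)
yak: right child of ram (depth 2)
elk: right child of cat (depth 3)
cow: left child of elk (depth 4)
emu: right child of elk (depth 4)
koi: right child of emu (depth 5)
ant: left child of asp (depth 1)
hen: left child of koi (depth 6)
boa: left child of cat (depth 3)
owl: right child of koi (depth 6)
hog: right child of hen (depth 7)
fox: left child of hen (depth 7)
dog: right child of cow (depth 5)
pug: right child of owl (depth 7)
bee: left child of boa (depth 4)
jay: right child of hog (depth 8)
ewe: left child of fox (depth 8)
cod: left child of cow (depth 5)

The deepest node is jay at depth 8.

8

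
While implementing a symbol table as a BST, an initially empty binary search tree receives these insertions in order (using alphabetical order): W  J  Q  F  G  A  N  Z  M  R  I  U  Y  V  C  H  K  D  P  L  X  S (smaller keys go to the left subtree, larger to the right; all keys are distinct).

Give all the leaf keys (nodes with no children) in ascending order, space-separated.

Insert W: tree is empty, so W becomes the root.
Insert J: J < W → go left. Place as left child of W.
Insert Q: Q < W → go left; Q > J → go right. Place as right child of J.
Insert F: F < W → go left; F < J → go left. Place as left child of J.
Insert G: G < W → go left; G < J → go left; G > F → go right. Place as right child of F.
Insert A: A < W → go left; A < J → go left; A < F → go left. Place as left child of F.
Insert N: N < W → go left; N > J → go right; N < Q → go left. Place as left child of Q.
Insert Z: Z > W → go right. Place as right child of W.
Insert M: M < W → go left; M > J → go right; M < Q → go left; M < N → go left. Place as left child of N.
Insert R: R < W → go left; R > J → go right; R > Q → go right. Place as right child of Q.
Insert I: I < W → go left; I < J → go left; I > F → go right; I > G → go right. Place as right child of G.
Insert U: U < W → go left; U > J → go right; U > Q → go right; U > R → go right. Place as right child of R.
Insert Y: Y > W → go right; Y < Z → go left. Place as left child of Z.
Insert V: V < W → go left; V > J → go right; V > Q → go right; V > R → go right; V > U → go right. Place as right child of U.
Insert C: C < W → go left; C < J → go left; C < F → go left; C > A → go right. Place as right child of A.
Insert H: H < W → go left; H < J → go left; H > F → go right; H > G → go right; H < I → go left. Place as left child of I.
Insert K: K < W → go left; K > J → go right; K < Q → go left; K < N → go left; K < M → go left. Place as left child of M.
Insert D: D < W → go left; D < J → go left; D < F → go left; D > A → go right; D > C → go right. Place as right child of C.
Insert P: P < W → go left; P > J → go right; P < Q → go left; P > N → go right. Place as right child of N.
Insert L: L < W → go left; L > J → go right; L < Q → go left; L < N → go left; L < M → go left; L > K → go right. Place as right child of K.
Insert X: X > W → go right; X < Z → go left; X < Y → go left. Place as left child of Y.
Insert S: S < W → go left; S > J → go right; S > Q → go right; S > R → go right; S < U → go left. Place as left child of U.

D H L P S V X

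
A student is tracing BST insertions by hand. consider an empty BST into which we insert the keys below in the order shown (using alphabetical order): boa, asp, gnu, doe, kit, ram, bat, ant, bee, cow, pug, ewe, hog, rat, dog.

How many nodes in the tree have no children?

Insert boa: tree is empty, so boa becomes the root.
Insert asp: asp < boa → go left. Place as left child of boa.
Insert gnu: gnu > boa → go right. Place as right child of boa.
Insert doe: doe > boa → go right; doe < gnu → go left. Place as left child of gnu.
Insert kit: kit > boa → go right; kit > gnu → go right. Place as right child of gnu.
Insert ram: ram > boa → go right; ram > gnu → go right; ram > kit → go right. Place as right child of kit.
Insert bat: bat < boa → go left; bat > asp → go right. Place as right child of asp.
Insert ant: ant < boa → go left; ant < asp → go left. Place as left child of asp.
Insert bee: bee < boa → go left; bee > asp → go right; bee > bat → go right. Place as right child of bat.
Insert cow: cow > boa → go right; cow < gnu → go left; cow < doe → go left. Place as left child of doe.
Insert pug: pug > boa → go right; pug > gnu → go right; pug > kit → go right; pug < ram → go left. Place as left child of ram.
Insert ewe: ewe > boa → go right; ewe < gnu → go left; ewe > doe → go right. Place as right child of doe.
Insert hog: hog > boa → go right; hog > gnu → go right; hog < kit → go left. Place as left child of kit.
Insert rat: rat > boa → go right; rat > gnu → go right; rat > kit → go right; rat > ram → go right. Place as right child of ram.
Insert dog: dog > boa → go right; dog < gnu → go left; dog > doe → go right; dog < ewe → go left. Place as left child of ewe.

Leaves: ant, bee, cow, dog, hog, pug, rat — 7 in total.

7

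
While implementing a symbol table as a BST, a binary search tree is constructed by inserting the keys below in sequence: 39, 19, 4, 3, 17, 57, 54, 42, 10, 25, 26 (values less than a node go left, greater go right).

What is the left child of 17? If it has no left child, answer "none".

Resulting structure (node: left, right):
  39: L=19, R=57
  19: L=4, R=25
  4: L=3, R=17
  3: L=–, R=–
  17: L=10, R=–
  57: L=54, R=–
  54: L=42, R=–
  42: L=–, R=–
  10: L=–, R=–
  25: L=–, R=26
  26: L=–, R=–

10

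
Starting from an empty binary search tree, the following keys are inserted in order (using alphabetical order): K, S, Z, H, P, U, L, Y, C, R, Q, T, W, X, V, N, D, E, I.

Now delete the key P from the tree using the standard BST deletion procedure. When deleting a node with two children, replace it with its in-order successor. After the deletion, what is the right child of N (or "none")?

K: root
S: right child of K (depth 1)
Z: right child of S (depth 2)
H: left child of K (depth 1)
P: left child of S (depth 2)
U: left child of Z (depth 3)
L: left child of P (depth 3)
Y: right child of U (depth 4)
C: left child of H (depth 2)
R: right child of P (depth 3)
Q: left child of R (depth 4)
T: left child of U (depth 4)
W: left child of Y (depth 5)
X: right child of W (depth 6)
V: left child of W (depth 6)
N: right child of L (depth 4)
D: right child of C (depth 3)
E: right child of D (depth 4)
I: right child of H (depth 2)

Delete P (two children — replace with in-order successor).
After deletion, N's right child: none.

none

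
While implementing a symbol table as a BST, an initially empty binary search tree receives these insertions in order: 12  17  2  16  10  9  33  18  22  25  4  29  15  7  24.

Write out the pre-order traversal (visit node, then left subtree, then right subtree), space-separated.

Insert 12: tree is empty, so 12 becomes the root.
Insert 17: 17 > 12 → go right. Place as right child of 12.
Insert 2: 2 < 12 → go left. Place as left child of 12.
Insert 16: 16 > 12 → go right; 16 < 17 → go left. Place as left child of 17.
Insert 10: 10 < 12 → go left; 10 > 2 → go right. Place as right child of 2.
Insert 9: 9 < 12 → go left; 9 > 2 → go right; 9 < 10 → go left. Place as left child of 10.
Insert 33: 33 > 12 → go right; 33 > 17 → go right. Place as right child of 17.
Insert 18: 18 > 12 → go right; 18 > 17 → go right; 18 < 33 → go left. Place as left child of 33.
Insert 22: 22 > 12 → go right; 22 > 17 → go right; 22 < 33 → go left; 22 > 18 → go right. Place as right child of 18.
Insert 25: 25 > 12 → go right; 25 > 17 → go right; 25 < 33 → go left; 25 > 18 → go right; 25 > 22 → go right. Place as right child of 22.
Insert 4: 4 < 12 → go left; 4 > 2 → go right; 4 < 10 → go left; 4 < 9 → go left. Place as left child of 9.
Insert 29: 29 > 12 → go right; 29 > 17 → go right; 29 < 33 → go left; 29 > 18 → go right; 29 > 22 → go right; 29 > 25 → go right. Place as right child of 25.
Insert 15: 15 > 12 → go right; 15 < 17 → go left; 15 < 16 → go left. Place as left child of 16.
Insert 7: 7 < 12 → go left; 7 > 2 → go right; 7 < 10 → go left; 7 < 9 → go left; 7 > 4 → go right. Place as right child of 4.
Insert 24: 24 > 12 → go right; 24 > 17 → go right; 24 < 33 → go left; 24 > 18 → go right; 24 > 22 → go right; 24 < 25 → go left. Place as left child of 25.

12 2 10 9 4 7 17 16 15 33 18 22 25 24 29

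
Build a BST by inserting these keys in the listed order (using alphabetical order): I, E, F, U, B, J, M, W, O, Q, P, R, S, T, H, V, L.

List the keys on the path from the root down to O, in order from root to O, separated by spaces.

I U J M O

I: root
E: left child of I (depth 1)
F: right child of E (depth 2)
U: right child of I (depth 1)
B: left child of E (depth 2)
J: left child of U (depth 2)
M: right child of J (depth 3)
W: right child of U (depth 2)
O: right child of M (depth 4)
Q: right child of O (depth 5)
P: left child of Q (depth 6)
R: right child of Q (depth 6)
S: right child of R (depth 7)
T: right child of S (depth 8)
H: right child of F (depth 3)
V: left child of W (depth 3)
L: left child of M (depth 4)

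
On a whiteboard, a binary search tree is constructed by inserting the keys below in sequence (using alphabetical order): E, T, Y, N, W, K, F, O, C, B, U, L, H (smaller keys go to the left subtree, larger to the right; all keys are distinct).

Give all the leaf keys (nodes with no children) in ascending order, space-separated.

B H L O U

Resulting structure (node: left, right):
  E: L=C, R=T
  T: L=N, R=Y
  Y: L=W, R=–
  N: L=K, R=O
  W: L=U, R=–
  K: L=F, R=L
  F: L=–, R=H
  O: L=–, R=–
  C: L=B, R=–
  B: L=–, R=–
  U: L=–, R=–
  L: L=–, R=–
  H: L=–, R=–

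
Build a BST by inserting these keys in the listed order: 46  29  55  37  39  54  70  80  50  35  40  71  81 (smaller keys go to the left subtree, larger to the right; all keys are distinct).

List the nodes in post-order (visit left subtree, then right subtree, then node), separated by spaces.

35 40 39 37 29 50 54 71 81 80 70 55 46

Insert 46: tree is empty, so 46 becomes the root.
Insert 29: 29 < 46 → go left. Place as left child of 46.
Insert 55: 55 > 46 → go right. Place as right child of 46.
Insert 37: 37 < 46 → go left; 37 > 29 → go right. Place as right child of 29.
Insert 39: 39 < 46 → go left; 39 > 29 → go right; 39 > 37 → go right. Place as right child of 37.
Insert 54: 54 > 46 → go right; 54 < 55 → go left. Place as left child of 55.
Insert 70: 70 > 46 → go right; 70 > 55 → go right. Place as right child of 55.
Insert 80: 80 > 46 → go right; 80 > 55 → go right; 80 > 70 → go right. Place as right child of 70.
Insert 50: 50 > 46 → go right; 50 < 55 → go left; 50 < 54 → go left. Place as left child of 54.
Insert 35: 35 < 46 → go left; 35 > 29 → go right; 35 < 37 → go left. Place as left child of 37.
Insert 40: 40 < 46 → go left; 40 > 29 → go right; 40 > 37 → go right; 40 > 39 → go right. Place as right child of 39.
Insert 71: 71 > 46 → go right; 71 > 55 → go right; 71 > 70 → go right; 71 < 80 → go left. Place as left child of 80.
Insert 81: 81 > 46 → go right; 81 > 55 → go right; 81 > 70 → go right; 81 > 80 → go right. Place as right child of 80.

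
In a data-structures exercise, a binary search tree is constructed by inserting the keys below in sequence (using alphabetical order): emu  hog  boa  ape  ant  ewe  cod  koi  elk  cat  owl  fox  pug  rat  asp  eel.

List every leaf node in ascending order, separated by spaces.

ant asp cat eel fox rat

Insert emu: tree is empty, so emu becomes the root.
Insert hog: hog > emu → go right. Place as right child of emu.
Insert boa: boa < emu → go left. Place as left child of emu.
Insert ape: ape < emu → go left; ape < boa → go left. Place as left child of boa.
Insert ant: ant < emu → go left; ant < boa → go left; ant < ape → go left. Place as left child of ape.
Insert ewe: ewe > emu → go right; ewe < hog → go left. Place as left child of hog.
Insert cod: cod < emu → go left; cod > boa → go right. Place as right child of boa.
Insert koi: koi > emu → go right; koi > hog → go right. Place as right child of hog.
Insert elk: elk < emu → go left; elk > boa → go right; elk > cod → go right. Place as right child of cod.
Insert cat: cat < emu → go left; cat > boa → go right; cat < cod → go left. Place as left child of cod.
Insert owl: owl > emu → go right; owl > hog → go right; owl > koi → go right. Place as right child of koi.
Insert fox: fox > emu → go right; fox < hog → go left; fox > ewe → go right. Place as right child of ewe.
Insert pug: pug > emu → go right; pug > hog → go right; pug > koi → go right; pug > owl → go right. Place as right child of owl.
Insert rat: rat > emu → go right; rat > hog → go right; rat > koi → go right; rat > owl → go right; rat > pug → go right. Place as right child of pug.
Insert asp: asp < emu → go left; asp < boa → go left; asp > ape → go right. Place as right child of ape.
Insert eel: eel < emu → go left; eel > boa → go right; eel > cod → go right; eel < elk → go left. Place as left child of elk.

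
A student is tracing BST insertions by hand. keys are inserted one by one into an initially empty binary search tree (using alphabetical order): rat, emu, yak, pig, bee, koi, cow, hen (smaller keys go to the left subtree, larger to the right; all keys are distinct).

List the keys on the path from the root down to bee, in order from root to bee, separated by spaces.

rat emu bee

Insert rat: tree is empty, so rat becomes the root.
Insert emu: emu < rat → go left. Place as left child of rat.
Insert yak: yak > rat → go right. Place as right child of rat.
Insert pig: pig < rat → go left; pig > emu → go right. Place as right child of emu.
Insert bee: bee < rat → go left; bee < emu → go left. Place as left child of emu.
Insert koi: koi < rat → go left; koi > emu → go right; koi < pig → go left. Place as left child of pig.
Insert cow: cow < rat → go left; cow < emu → go left; cow > bee → go right. Place as right child of bee.
Insert hen: hen < rat → go left; hen > emu → go right; hen < pig → go left; hen < koi → go left. Place as left child of koi.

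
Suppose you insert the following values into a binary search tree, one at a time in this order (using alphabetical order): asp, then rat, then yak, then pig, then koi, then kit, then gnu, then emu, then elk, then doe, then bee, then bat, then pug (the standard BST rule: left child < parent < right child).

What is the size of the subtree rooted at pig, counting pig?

Insert asp: tree is empty, so asp becomes the root.
Insert rat: rat > asp → go right. Place as right child of asp.
Insert yak: yak > asp → go right; yak > rat → go right. Place as right child of rat.
Insert pig: pig > asp → go right; pig < rat → go left. Place as left child of rat.
Insert koi: koi > asp → go right; koi < rat → go left; koi < pig → go left. Place as left child of pig.
Insert kit: kit > asp → go right; kit < rat → go left; kit < pig → go left; kit < koi → go left. Place as left child of koi.
Insert gnu: gnu > asp → go right; gnu < rat → go left; gnu < pig → go left; gnu < koi → go left; gnu < kit → go left. Place as left child of kit.
Insert emu: emu > asp → go right; emu < rat → go left; emu < pig → go left; emu < koi → go left; emu < kit → go left; emu < gnu → go left. Place as left child of gnu.
Insert elk: elk > asp → go right; elk < rat → go left; elk < pig → go left; elk < koi → go left; elk < kit → go left; elk < gnu → go left; elk < emu → go left. Place as left child of emu.
Insert doe: doe > asp → go right; doe < rat → go left; doe < pig → go left; doe < koi → go left; doe < kit → go left; doe < gnu → go left; doe < emu → go left; doe < elk → go left. Place as left child of elk.
Insert bee: bee > asp → go right; bee < rat → go left; bee < pig → go left; bee < koi → go left; bee < kit → go left; bee < gnu → go left; bee < emu → go left; bee < elk → go left; bee < doe → go left. Place as left child of doe.
Insert bat: bat > asp → go right; bat < rat → go left; bat < pig → go left; bat < koi → go left; bat < kit → go left; bat < gnu → go left; bat < emu → go left; bat < elk → go left; bat < doe → go left; bat < bee → go left. Place as left child of bee.
Insert pug: pug > asp → go right; pug < rat → go left; pug > pig → go right. Place as right child of pig.

Subtree rooted at pig contains: pig, koi, kit, gnu, emu, elk, doe, bee, bat, pug — 10 nodes.

10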